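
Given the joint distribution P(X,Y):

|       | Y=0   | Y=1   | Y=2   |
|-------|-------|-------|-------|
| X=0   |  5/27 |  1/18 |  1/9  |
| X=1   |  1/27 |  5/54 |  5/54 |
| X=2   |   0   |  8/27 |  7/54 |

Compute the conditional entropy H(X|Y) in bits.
1.2178 bits

H(X|Y) = H(X,Y) - H(Y)

H(X,Y) = -Σ_{x,y} P(x,y) log₂ P(x,y). Per-cell terms -P(x,y)·log₂P(x,y):
  X=0: 0.45055, 0.23166, 0.35221
  X=1: 0.17611, 0.31787, 0.31787
  X=2: 0.00000, 0.51997, 0.38209
  (cells with P = 0 contribute 0)
Sum of the 9 terms: H(X,Y) = 2.7483 bits

Marginal of Y (column sums):
  P(Y=0) = 5/27 + 1/27 + 0 = 2/9
  P(Y=1) = 1/18 + 5/54 + 8/27 = 4/9
  P(Y=2) = 1/9 + 5/54 + 7/54 = 1/3
H(Y) = -[(2/9)·log₂(2/9) + (4/9)·log₂(4/9) + (1/3)·log₂(1/3)]
  = 0.48221 + 0.51997 + 0.52832 = 1.5305 bits

H(X|Y) = H(X,Y) - H(Y) = 2.7483 - 1.5305 = 1.2178 bits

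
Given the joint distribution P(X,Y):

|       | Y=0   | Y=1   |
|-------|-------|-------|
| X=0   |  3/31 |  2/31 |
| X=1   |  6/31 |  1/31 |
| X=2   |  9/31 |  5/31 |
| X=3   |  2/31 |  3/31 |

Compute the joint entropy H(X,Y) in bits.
2.7233 bits

H(X,Y) = -Σ_{x,y} P(x,y) log₂ P(x,y). Per-cell terms -P(x,y)·log₂P(x,y):
  X=0: 0.32605, 0.25511
  X=1: 0.45856, 0.15981
  X=2: 0.51801, 0.42456
  X=3: 0.25511, 0.32605
Sum of the 8 terms: H(X,Y) = 2.7233 bits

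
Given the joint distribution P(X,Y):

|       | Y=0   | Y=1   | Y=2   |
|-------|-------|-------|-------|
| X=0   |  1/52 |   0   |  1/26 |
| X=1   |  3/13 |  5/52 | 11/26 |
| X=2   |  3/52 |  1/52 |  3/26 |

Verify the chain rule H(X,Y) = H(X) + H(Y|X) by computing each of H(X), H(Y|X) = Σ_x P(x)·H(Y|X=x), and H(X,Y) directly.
H(X) = 1.0061 bits, H(Y|X) = 1.3289 bits, H(X,Y) = 2.3350 bits

Marginal of X (row sums):
  P(X=0) = 1/52 + 0 + 1/26 = 3/52
  P(X=1) = 3/13 + 5/52 + 11/26 = 3/4
  P(X=2) = 3/52 + 1/52 + 3/26 = 5/26
H(X) = -[(3/52)·log₂(3/52) + (3/4)·log₂(3/4) + (5/26)·log₂(5/26)]
  = 0.2374 + 0.3113 + 0.4574 = 1.0061 bits

H(Y|X) = Σ_x P(x)·H(Y|X=x):
  X=0: P(X=0) = 3/52, P(Y|X=0) = (1/3, 0, 2/3) → H(Y|X=0) = 0.9183
  X=1: P(X=1) = 3/4, P(Y|X=1) = (4/13, 5/39, 22/39) → H(Y|X=1) = 1.3691
  X=2: P(X=2) = 5/26, P(Y|X=2) = (3/10, 1/10, 3/5) → H(Y|X=2) = 1.2955
H(Y|X) = (3/52)·0.9183 + (3/4)·1.3691 + (5/26)·1.2955 = 1.3289 bits

H(X,Y) = -Σ_{x,y} P(x,y) log₂ P(x,y). Per-cell terms -P(x,y)·log₂P(x,y):
  X=0: 0.1096, 0.0000, 0.1808
  X=1: 0.4882, 0.3249, 0.5250
  X=2: 0.2374, 0.1096, 0.3595
  (cells with P = 0 contribute 0)
Sum of the 9 terms: H(X,Y) = 2.3350 bits

Chain rule check:
  H(X) + H(Y|X) = 1.0061 + 1.3289 = 2.3350 bits
  H(X,Y) = 2.3350 bits
✓ Chain rule verified.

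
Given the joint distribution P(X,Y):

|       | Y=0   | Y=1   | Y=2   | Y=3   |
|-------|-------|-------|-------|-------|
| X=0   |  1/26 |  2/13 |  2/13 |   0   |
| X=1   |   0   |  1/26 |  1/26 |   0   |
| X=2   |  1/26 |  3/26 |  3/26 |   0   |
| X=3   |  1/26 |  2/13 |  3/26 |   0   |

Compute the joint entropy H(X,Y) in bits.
3.2287 bits

H(X,Y) = -Σ_{x,y} P(x,y) log₂ P(x,y). Per-cell terms -P(x,y)·log₂P(x,y):
  X=0: 0.18079, 0.41545, 0.41545, 0.00000
  X=1: 0.00000, 0.18079, 0.18079, 0.00000
  X=2: 0.18079, 0.35948, 0.35948, 0.00000
  X=3: 0.18079, 0.41545, 0.35948, 0.00000
  (cells with P = 0 contribute 0)
Sum of the 16 terms: H(X,Y) = 3.2287 bits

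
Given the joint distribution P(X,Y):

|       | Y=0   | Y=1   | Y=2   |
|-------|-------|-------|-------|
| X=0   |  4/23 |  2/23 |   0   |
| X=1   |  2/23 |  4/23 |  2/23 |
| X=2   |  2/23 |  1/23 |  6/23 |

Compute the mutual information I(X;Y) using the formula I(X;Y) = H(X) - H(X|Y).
0.3418 bits

I(X;Y) = H(X) - H(X|Y)

Marginal of X (row sums):
  P(X=0) = 4/23 + 2/23 + 0 = 6/23
  P(X=1) = 2/23 + 4/23 + 2/23 = 8/23
  P(X=2) = 2/23 + 1/23 + 6/23 = 9/23
H(X) = -[(6/23)·log₂(6/23) + (8/23)·log₂(8/23) + (9/23)·log₂(9/23)]
  = 0.505722 + 0.529935 + 0.529684 = 1.56534 bits

Marginal of Y (column sums):
  P(Y=0) = 4/23 + 2/23 + 2/23 = 8/23
  P(Y=1) = 2/23 + 4/23 + 1/23 = 7/23
  P(Y=2) = 0 + 2/23 + 6/23 = 8/23
H(X|Y) = Σ_y P(y)·H(X|Y=y):
  Y=0: P(Y=0) = 8/23, P(X|Y=0) = (1/2, 1/4, 1/4) → H(X|Y=0) = 1.500000
  Y=1: P(Y=1) = 7/23, P(X|Y=1) = (2/7, 4/7, 1/7) → H(X|Y=1) = 1.378783
  Y=2: P(Y=2) = 8/23, P(X|Y=2) = (0, 1/4, 3/4) → H(X|Y=2) = 0.811278
H(X|Y) = (8/23)·1.500000 + (7/23)·1.378783 + (8/23)·0.811278 = 1.22355 bits

I(X;Y) = H(X) - H(X|Y) = 1.56534 - 1.22355 = 0.3418 bits

Cross-check via I(X;Y) = H(X) + H(Y) - H(X,Y): computing H(Y) from the column sums and H(X,Y) from the 9 cells in the same way gives H(Y) = 1.58219 bits and H(X,Y) = 2.80575 bits, so
I(X;Y) = 1.56534 + 1.58219 - 2.80575 = 0.3418 bits ✓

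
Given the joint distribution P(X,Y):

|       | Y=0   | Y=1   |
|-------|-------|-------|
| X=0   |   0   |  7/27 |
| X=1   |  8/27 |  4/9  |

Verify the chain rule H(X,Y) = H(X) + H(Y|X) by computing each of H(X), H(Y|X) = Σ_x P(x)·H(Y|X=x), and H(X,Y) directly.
H(X) = 0.8256 bits, H(Y|X) = 0.7192 bits, H(X,Y) = 1.5448 bits

Marginal of X (row sums):
  P(X=0) = 0 + 7/27 = 7/27
  P(X=1) = 8/27 + 4/9 = 20/27
H(X) = -[(7/27)·log₂(7/27) + (20/27)·log₂(20/27)]
  = 0.5049159 + 0.3207107 = 0.8256 bits

H(Y|X) = Σ_x P(x)·H(Y|X=x):
  X=0: P(X=0) = 7/27, P(Y|X=0) = (0, 1) → H(Y|X=0) = 0.0000000
  X=1: P(X=1) = 20/27, P(Y|X=1) = (2/5, 3/5) → H(Y|X=1) = 0.9709506
H(Y|X) = (7/27)·0.0000000 + (20/27)·0.9709506 = 0.7192 bits

H(X,Y) = -Σ_{x,y} P(x,y) log₂ P(x,y). Per-cell terms -P(x,y)·log₂P(x,y):
  X=0: 0.0000000, 0.5049159
  X=1: 0.5199667, 0.5199667
  (cells with P = 0 contribute 0)
Sum of the 4 terms: H(X,Y) = 1.5448 bits

Chain rule check:
  H(X) + H(Y|X) = 0.8256 + 0.7192 = 1.5448 bits
  H(X,Y) = 1.5448 bits
✓ Chain rule verified.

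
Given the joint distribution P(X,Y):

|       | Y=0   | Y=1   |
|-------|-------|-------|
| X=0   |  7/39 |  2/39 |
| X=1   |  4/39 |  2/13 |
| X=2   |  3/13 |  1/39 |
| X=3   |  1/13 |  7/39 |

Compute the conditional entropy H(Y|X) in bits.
0.7715 bits

H(Y|X) = H(X,Y) - H(X)

H(X,Y) = -Σ_{x,y} P(x,y) log₂ P(x,y). Per-cell terms -P(x,y)·log₂P(x,y):
  X=0: 0.4447777, 0.2197642
  X=1: 0.3369643, 0.4154523
  X=2: 0.4881871, 0.1355231
  X=3: 0.2846492, 0.4447777
Sum of the 8 terms: H(X,Y) = 2.770096 bits

Marginal of X (row sums):
  P(X=0) = 7/39 + 2/39 = 3/13
  P(X=1) = 4/39 + 2/13 = 10/39
  P(X=2) = 3/13 + 1/39 = 10/39
  P(X=3) = 1/13 + 7/39 = 10/39
H(X) = -[(3/13)·log₂(3/13) + (10/39)·log₂(10/39) + (10/39)·log₂(10/39) + (10/39)·log₂(10/39)]
  = 0.4881871 + 0.5034549 + 0.5034549 + 0.5034549 = 1.998552 bits

H(Y|X) = H(X,Y) - H(X) = 2.770096 - 1.998552 = 0.7715 bits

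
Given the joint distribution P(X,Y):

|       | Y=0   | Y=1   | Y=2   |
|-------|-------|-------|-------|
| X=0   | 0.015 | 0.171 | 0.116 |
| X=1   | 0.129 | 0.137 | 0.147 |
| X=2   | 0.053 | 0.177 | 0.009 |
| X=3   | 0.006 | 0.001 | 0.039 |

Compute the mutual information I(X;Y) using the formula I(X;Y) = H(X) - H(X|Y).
0.2109 bits

I(X;Y) = H(X) - H(X|Y)

Marginal of X (row sums):
  P(X=0) = 0.015 + 0.171 + 0.116 = 0.302
  P(X=1) = 0.129 + 0.137 + 0.147 = 0.413
  P(X=2) = 0.053 + 0.177 + 0.009 = 0.239
  P(X=3) = 0.006 + 0.001 + 0.039 = 0.046
H(X) = -[0.302·log₂(0.302) + 0.413·log₂(0.413) + 0.239·log₂(0.239) + 0.046·log₂(0.046)]
  = 0.521669 + 0.526900 + 0.493515 + 0.204342 = 1.74643 bits

Marginal of Y (column sums):
  P(Y=0) = 0.015 + 0.129 + 0.053 + 0.006 = 0.203
  P(Y=1) = 0.171 + 0.137 + 0.177 + 0.001 = 0.486
  P(Y=2) = 0.116 + 0.147 + 0.009 + 0.039 = 0.311
H(X|Y) = Σ_y P(y)·H(X|Y=y):
  Y=0: P(Y=0) = 0.203, P(X|Y=0) = (15/203, 129/203, 53/203, 6/203) → H(X|Y=0) = 1.349369
  Y=1: P(Y=1) = 0.486, P(X|Y=1) = (19/54, 137/486, 59/162, 1/486) → H(X|Y=1) = 1.594258
  Y=2: P(Y=2) = 0.311, P(X|Y=2) = (116/311, 147/311, 9/311, 39/311) → H(X|Y=2) = 1.565216
H(X|Y) = 0.203·1.349369 + 0.486·1.594258 + 0.311·1.565216 = 1.53551 bits

I(X;Y) = H(X) - H(X|Y) = 1.74643 - 1.53551 = 0.2109 bits

Cross-check via I(X;Y) = H(X) + H(Y) - H(X,Y): computing H(Y) from the column sums and H(X,Y) from the 12 cells in the same way gives H(Y) = 1.49694 bits and H(X,Y) = 3.03246 bits, so
I(X;Y) = 1.74643 + 1.49694 - 3.03246 = 0.2109 bits ✓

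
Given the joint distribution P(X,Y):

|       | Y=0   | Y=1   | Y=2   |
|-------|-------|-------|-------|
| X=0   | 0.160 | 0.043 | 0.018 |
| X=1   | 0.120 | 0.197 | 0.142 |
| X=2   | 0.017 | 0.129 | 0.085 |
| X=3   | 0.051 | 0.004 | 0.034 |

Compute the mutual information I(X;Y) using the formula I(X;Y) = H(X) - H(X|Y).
0.2191 bits

I(X;Y) = H(X) - H(X|Y)

Marginal of X (row sums):
  P(X=0) = 0.160 + 0.043 + 0.018 = 0.221
  P(X=1) = 0.120 + 0.197 + 0.142 = 0.459
  P(X=2) = 0.017 + 0.129 + 0.085 = 0.231
  P(X=3) = 0.051 + 0.004 + 0.034 = 0.089
H(X) = -[0.221·log₂(0.221) + 0.459·log₂(0.459) + 0.231·log₂(0.231) + 0.089·log₂(0.089)]
  = 0.4813 + 0.5157 + 0.4883 + 0.3106 = 1.7959 bits

Marginal of Y (column sums):
  P(Y=0) = 0.160 + 0.120 + 0.017 + 0.051 = 0.348
  P(Y=1) = 0.043 + 0.197 + 0.129 + 0.004 = 0.373
  P(Y=2) = 0.018 + 0.142 + 0.085 + 0.034 = 0.279
H(X|Y) = Σ_y P(y)·H(X|Y=y):
  Y=0: P(Y=0) = 0.348, P(X|Y=0) = (40/87, 10/29, 17/348, 17/116) → H(X|Y=0) = 1.6639
  Y=1: P(Y=1) = 0.373, P(X|Y=1) = (43/373, 197/373, 129/373, 4/373) → H(X|Y=1) = 1.4457
  Y=2: P(Y=2) = 0.279, P(X|Y=2) = (2/31, 142/279, 85/279, 34/279) → H(X|Y=2) = 1.6435
H(X|Y) = 0.348·1.6639 + 0.373·1.4457 + 0.279·1.6435 = 1.5768 bits

I(X;Y) = H(X) - H(X|Y) = 1.7959 - 1.5768 = 0.2191 bits

Cross-check via I(X;Y) = H(X) + H(Y) - H(X,Y): computing H(Y) from the column sums and H(X,Y) from the 12 cells in the same way gives H(Y) = 1.5745 bits and H(X,Y) = 3.1513 bits, so
I(X;Y) = 1.7959 + 1.5745 - 3.1513 = 0.2191 bits ✓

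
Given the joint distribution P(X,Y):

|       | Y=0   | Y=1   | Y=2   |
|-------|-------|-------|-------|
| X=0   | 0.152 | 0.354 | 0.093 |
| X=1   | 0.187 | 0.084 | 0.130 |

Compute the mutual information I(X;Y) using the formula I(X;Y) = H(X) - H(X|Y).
0.1077 bits

I(X;Y) = H(X) - H(X|Y)

Marginal of X (row sums):
  P(X=0) = 0.152 + 0.354 + 0.093 = 0.599
  P(X=1) = 0.187 + 0.084 + 0.130 = 0.401
H(X) = -[0.599·log₂(0.599) + 0.401·log₂(0.401)]
  = 0.4429 + 0.5286 = 0.9715 bits

Marginal of Y (column sums):
  P(Y=0) = 0.152 + 0.187 = 0.339
  P(Y=1) = 0.354 + 0.084 = 0.438
  P(Y=2) = 0.093 + 0.130 = 0.223
H(X|Y) = Σ_y P(y)·H(X|Y=y):
  Y=0: P(Y=0) = 0.339, P(X|Y=0) = (152/339, 187/339) → H(X|Y=0) = 0.9923
  Y=1: P(Y=1) = 0.438, P(X|Y=1) = (59/73, 14/73) → H(X|Y=1) = 0.7052
  Y=2: P(Y=2) = 0.223, P(X|Y=2) = (93/223, 130/223) → H(X|Y=2) = 0.9800
H(X|Y) = 0.339·0.9923 + 0.438·0.7052 + 0.223·0.9800 = 0.8638 bits

I(X;Y) = H(X) - H(X|Y) = 0.9715 - 0.8638 = 0.1077 bits

Cross-check via I(X;Y) = H(X) + H(Y) - H(X,Y): computing H(Y) from the column sums and H(X,Y) from the 6 cells in the same way gives H(Y) = 1.5335 bits and H(X,Y) = 2.3973 bits, so
I(X;Y) = 0.9715 + 1.5335 - 2.3973 = 0.1077 bits ✓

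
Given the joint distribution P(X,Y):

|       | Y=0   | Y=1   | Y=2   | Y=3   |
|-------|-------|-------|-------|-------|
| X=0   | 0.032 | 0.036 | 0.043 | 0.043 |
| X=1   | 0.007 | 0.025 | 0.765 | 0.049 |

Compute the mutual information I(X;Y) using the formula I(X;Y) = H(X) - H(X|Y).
0.1997 bits

I(X;Y) = H(X) - H(X|Y)

Marginal of X (row sums):
  P(X=0) = 0.032 + 0.036 + 0.043 + 0.043 = 0.154
  P(X=1) = 0.007 + 0.025 + 0.765 + 0.049 = 0.846
H(X) = -[0.154·log₂(0.154) + 0.846·log₂(0.846)]
  = 0.41565 + 0.20411 = 0.6198 bits

Marginal of Y (column sums):
  P(Y=0) = 0.032 + 0.007 = 0.039
  P(Y=1) = 0.036 + 0.025 = 0.061
  P(Y=2) = 0.043 + 0.765 = 0.808
  P(Y=3) = 0.043 + 0.049 = 0.092
H(X|Y) = Σ_y P(y)·H(X|Y=y):
  Y=0: P(Y=0) = 0.039, P(X|Y=0) = (32/39, 7/39) → H(X|Y=0) = 0.67895
  Y=1: P(Y=1) = 0.061, P(X|Y=1) = (36/61, 25/61) → H(X|Y=1) = 0.97641
  Y=2: P(Y=2) = 0.808, P(X|Y=2) = (43/808, 765/808) → H(X|Y=2) = 0.29991
  Y=3: P(Y=3) = 0.092, P(X|Y=3) = (43/92, 49/92) → H(X|Y=3) = 0.99693
H(X|Y) = 0.039·0.67895 + 0.061·0.97641 + 0.808·0.29991 + 0.092·0.99693 = 0.4201 bits

I(X;Y) = H(X) - H(X|Y) = 0.6198 - 0.4201 = 0.1997 bits

Cross-check via I(X;Y) = H(X) + H(Y) - H(X,Y): computing H(Y) from the column sums and H(X,Y) from the 8 cells in the same way gives H(Y) = 0.9939 bits and H(X,Y) = 1.4140 bits, so
I(X;Y) = 0.6198 + 0.9939 - 1.4140 = 0.1997 bits ✓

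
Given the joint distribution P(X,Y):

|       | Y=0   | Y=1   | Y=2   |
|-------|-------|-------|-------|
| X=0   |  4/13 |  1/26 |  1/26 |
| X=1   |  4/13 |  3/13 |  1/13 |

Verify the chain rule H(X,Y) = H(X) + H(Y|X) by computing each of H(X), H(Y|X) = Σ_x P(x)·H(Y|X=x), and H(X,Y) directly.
H(X) = 0.9612 bits, H(Y|X) = 1.2196 bits, H(X,Y) = 2.1808 bits

Marginal of X (row sums):
  P(X=0) = 4/13 + 1/26 + 1/26 = 5/13
  P(X=1) = 4/13 + 3/13 + 1/13 = 8/13
H(X) = -[(5/13)·log₂(5/13) + (8/13)·log₂(8/13)]
  = 0.5302 + 0.4310 = 0.9612 bits

H(Y|X) = Σ_x P(x)·H(Y|X=x):
  X=0: P(X=0) = 5/13, P(Y|X=0) = (4/5, 1/10, 1/10) → H(Y|X=0) = 0.9219
  X=1: P(X=1) = 8/13, P(Y|X=1) = (1/2, 3/8, 1/8) → H(Y|X=1) = 1.4056
H(Y|X) = (5/13)·0.9219 + (8/13)·1.4056 = 1.2196 bits

H(X,Y) = -Σ_{x,y} P(x,y) log₂ P(x,y). Per-cell terms -P(x,y)·log₂P(x,y):
  X=0: 0.5232, 0.1808, 0.1808
  X=1: 0.5232, 0.4882, 0.2846
Sum of the 6 terms: H(X,Y) = 2.1808 bits

Chain rule check:
  H(X) + H(Y|X) = 0.9612 + 1.2196 = 2.1808 bits
  H(X,Y) = 2.1808 bits
✓ Chain rule verified.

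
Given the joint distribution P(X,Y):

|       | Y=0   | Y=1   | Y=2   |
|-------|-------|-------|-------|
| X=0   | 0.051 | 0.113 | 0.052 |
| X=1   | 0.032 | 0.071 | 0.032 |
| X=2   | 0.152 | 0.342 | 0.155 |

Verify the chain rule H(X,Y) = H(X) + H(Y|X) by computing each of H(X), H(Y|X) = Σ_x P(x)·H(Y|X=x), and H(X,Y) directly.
H(X) = 1.2724 bits, H(Y|X) = 1.4720 bits, H(X,Y) = 2.7444 bits

Marginal of X (row sums):
  P(X=0) = 0.051 + 0.113 + 0.052 = 0.216
  P(X=1) = 0.032 + 0.071 + 0.032 = 0.135
  P(X=2) = 0.152 + 0.342 + 0.155 = 0.649
H(X) = -[0.216·log₂(0.216) + 0.135·log₂(0.135) + 0.649·log₂(0.649)]
  = 0.4776 + 0.3900 + 0.4048 = 1.2724 bits

H(Y|X) = Σ_x P(x)·H(Y|X=x):
  X=0: P(X=0) = 0.216, P(Y|X=0) = (17/72, 113/216, 13/54) → H(Y|X=0) = 1.4753
  X=1: P(X=1) = 0.135, P(Y|X=1) = (32/135, 71/135, 32/135) → H(Y|X=1) = 1.4721
  X=2: P(X=2) = 0.649, P(Y|X=2) = (152/649, 342/649, 155/649) → H(Y|X=2) = 1.4709
H(Y|X) = 0.216·1.4753 + 0.135·1.4721 + 0.649·1.4709 = 1.4720 bits

H(X,Y) = -Σ_{x,y} P(x,y) log₂ P(x,y). Per-cell terms -P(x,y)·log₂P(x,y):
  X=0: 0.2190, 0.3555, 0.2218
  X=1: 0.1589, 0.2709, 0.1589
  X=2: 0.4131, 0.5294, 0.4169
Sum of the 9 terms: H(X,Y) = 2.7444 bits

Chain rule check:
  H(X) + H(Y|X) = 1.2724 + 1.4720 = 2.7444 bits
  H(X,Y) = 2.7444 bits
✓ Chain rule verified.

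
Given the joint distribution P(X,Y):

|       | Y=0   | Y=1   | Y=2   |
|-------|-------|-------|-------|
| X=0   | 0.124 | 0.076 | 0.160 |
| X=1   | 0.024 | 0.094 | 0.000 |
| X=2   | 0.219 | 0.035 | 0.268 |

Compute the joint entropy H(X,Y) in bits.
2.6870 bits

H(X,Y) = -Σ_{x,y} P(x,y) log₂ P(x,y). Per-cell terms -P(x,y)·log₂P(x,y):
  X=0: 0.3734, 0.2826, 0.4230
  X=1: 0.1291, 0.3207, 0.0000
  X=2: 0.4798, 0.1693, 0.5091
  (cells with P = 0 contribute 0)
Sum of the 9 terms: H(X,Y) = 2.6870 bits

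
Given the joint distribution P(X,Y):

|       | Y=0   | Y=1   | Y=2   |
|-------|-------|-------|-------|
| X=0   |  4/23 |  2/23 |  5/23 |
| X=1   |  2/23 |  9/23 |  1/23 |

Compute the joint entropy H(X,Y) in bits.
2.2567 bits

H(X,Y) = -Σ_{x,y} P(x,y) log₂ P(x,y). Per-cell terms -P(x,y)·log₂P(x,y):
  X=0: 0.4389, 0.3064, 0.4786
  X=1: 0.3064, 0.5297, 0.1967
Sum of the 6 terms: H(X,Y) = 2.2567 bits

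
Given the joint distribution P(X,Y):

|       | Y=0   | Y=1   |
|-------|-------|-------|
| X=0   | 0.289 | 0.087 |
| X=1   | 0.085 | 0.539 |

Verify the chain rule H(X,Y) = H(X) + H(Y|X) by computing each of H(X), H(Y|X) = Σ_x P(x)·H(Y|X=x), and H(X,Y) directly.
H(X) = 0.9552 bits, H(Y|X) = 0.6518 bits, H(X,Y) = 1.6069 bits

Marginal of X (row sums):
  P(X=0) = 0.289 + 0.087 = 0.376
  P(X=1) = 0.085 + 0.539 = 0.624
H(X) = -[0.376·log₂(0.376) + 0.624·log₂(0.624)]
  = 0.53061 + 0.42456 = 0.9552 bits

H(Y|X) = Σ_x P(x)·H(Y|X=x):
  X=0: P(X=0) = 0.376, P(Y|X=0) = (289/376, 87/376) → H(Y|X=0) = 0.78041
  X=1: P(X=1) = 0.624, P(Y|X=1) = (85/624, 539/624) → H(Y|X=1) = 0.57425
H(Y|X) = 0.376·0.78041 + 0.624·0.57425 = 0.6518 bits

H(X,Y) = -Σ_{x,y} P(x,y) log₂ P(x,y). Per-cell terms -P(x,y)·log₂P(x,y):
  X=0: 0.51756, 0.30649
  X=1: 0.30229, 0.48060
Sum of the 4 terms: H(X,Y) = 1.6069 bits

Chain rule check:
  H(X) + H(Y|X) = 0.9552 + 0.6518 = 1.6070 bits
  H(X,Y) = 1.6069 bits
✓ Chain rule verified (Δ = 0.0001 is 4-dp rounding noise: each of the three values was rounded independently).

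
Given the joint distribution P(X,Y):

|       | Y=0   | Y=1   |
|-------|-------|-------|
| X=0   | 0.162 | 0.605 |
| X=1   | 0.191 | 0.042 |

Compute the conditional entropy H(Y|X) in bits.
0.7291 bits

H(Y|X) = H(X,Y) - H(X)

H(X,Y) = -Σ_{x,y} P(x,y) log₂ P(x,y). Per-cell terms -P(x,y)·log₂P(x,y):
  X=0: 0.4254, 0.4386
  X=1: 0.4562, 0.1921
Sum of the 4 terms: H(X,Y) = 1.5123 bits

Marginal of X (row sums):
  P(X=0) = 0.162 + 0.605 = 0.767
  P(X=1) = 0.191 + 0.042 = 0.233
H(X) = -[0.767·log₂(0.767) + 0.233·log₂(0.233)]
  = 0.2935 + 0.4897 = 0.7832 bits

H(Y|X) = H(X,Y) - H(X) = 1.5123 - 0.7832 = 0.7291 bits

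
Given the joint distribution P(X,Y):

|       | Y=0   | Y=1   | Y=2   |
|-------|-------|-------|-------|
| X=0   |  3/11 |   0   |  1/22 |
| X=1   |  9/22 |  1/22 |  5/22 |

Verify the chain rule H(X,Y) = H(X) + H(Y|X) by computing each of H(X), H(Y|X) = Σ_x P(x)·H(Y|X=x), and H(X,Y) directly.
H(X) = 0.9024 bits, H(Y|X) = 1.0276 bits, H(X,Y) = 1.9299 bits

Marginal of X (row sums):
  P(X=0) = 3/11 + 0 + 1/22 = 7/22
  P(X=1) = 9/22 + 1/22 + 5/22 = 15/22
H(X) = -[(7/22)·log₂(7/22) + (15/22)·log₂(15/22)]
  = 0.5257 + 0.3767 = 0.9024 bits

H(Y|X) = Σ_x P(x)·H(Y|X=x):
  X=0: P(X=0) = 7/22, P(Y|X=0) = (6/7, 0, 1/7) → H(Y|X=0) = 0.5917
  X=1: P(X=1) = 15/22, P(Y|X=1) = (3/5, 1/15, 1/3) → H(Y|X=1) = 1.2310
H(Y|X) = (7/22)·0.5917 + (15/22)·1.2310 = 1.0276 bits

H(X,Y) = -Σ_{x,y} P(x,y) log₂ P(x,y). Per-cell terms -P(x,y)·log₂P(x,y):
  X=0: 0.5112, 0.0000, 0.2027
  X=1: 0.5275, 0.2027, 0.4858
  (cells with P = 0 contribute 0)
Sum of the 6 terms: H(X,Y) = 1.9299 bits

Chain rule check:
  H(X) + H(Y|X) = 0.9024 + 1.0276 = 1.9300 bits
  H(X,Y) = 1.9299 bits
✓ Chain rule verified (Δ = 0.0001 is 4-dp rounding noise: each of the three values was rounded independently).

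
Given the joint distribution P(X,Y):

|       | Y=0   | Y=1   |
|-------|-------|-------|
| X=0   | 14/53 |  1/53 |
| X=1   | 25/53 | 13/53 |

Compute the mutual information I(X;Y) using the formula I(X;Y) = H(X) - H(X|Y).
0.0684 bits

I(X;Y) = H(X) - H(X|Y)

Marginal of X (row sums):
  P(X=0) = 14/53 + 1/53 = 15/53
  P(X=1) = 25/53 + 13/53 = 38/53
H(X) = -[(15/53)·log₂(15/53) + (38/53)·log₂(38/53)]
  = 0.515386 + 0.344146 = 0.85953 bits

Marginal of Y (column sums):
  P(Y=0) = 14/53 + 25/53 = 39/53
  P(Y=1) = 1/53 + 13/53 = 14/53
H(X|Y) = Σ_y P(y)·H(X|Y=y):
  Y=0: P(Y=0) = 39/53, P(X|Y=0) = (14/39, 25/39) → H(X|Y=0) = 0.941829
  Y=1: P(Y=1) = 14/53, P(X|Y=1) = (1/14, 13/14) → H(X|Y=1) = 0.371232
H(X|Y) = (39/53)·0.941829 + (14/53)·0.371232 = 0.79111 bits

I(X;Y) = H(X) - H(X|Y) = 0.85953 - 0.79111 = 0.0684 bits

Cross-check via I(X;Y) = H(X) + H(Y) - H(X,Y): computing H(Y) from the column sums and H(X,Y) from the 4 cells in the same way gives H(Y) = 0.83295 bits and H(X,Y) = 1.62405 bits, so
I(X;Y) = 0.85953 + 0.83295 - 1.62405 = 0.0684 bits ✓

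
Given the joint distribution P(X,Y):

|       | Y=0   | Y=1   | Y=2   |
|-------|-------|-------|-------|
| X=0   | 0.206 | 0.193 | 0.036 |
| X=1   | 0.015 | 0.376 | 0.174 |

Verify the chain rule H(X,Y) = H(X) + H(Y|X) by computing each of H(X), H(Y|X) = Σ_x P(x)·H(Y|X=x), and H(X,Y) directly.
H(X) = 0.9878 bits, H(Y|X) = 1.1729 bits, H(X,Y) = 2.1607 bits

Marginal of X (row sums):
  P(X=0) = 0.206 + 0.193 + 0.036 = 0.435
  P(X=1) = 0.015 + 0.376 + 0.174 = 0.565
H(X) = -[0.435·log₂(0.435) + 0.565·log₂(0.565)]
  = 0.52240 + 0.46538 = 0.9878 bits

H(Y|X) = Σ_x P(x)·H(Y|X=x):
  X=0: P(X=0) = 0.435, P(Y|X=0) = (206/435, 193/435, 12/145) → H(Y|X=0) = 1.32836
  X=1: P(X=1) = 0.565, P(Y|X=1) = (3/113, 376/565, 174/565) → H(Y|X=1) = 1.05326
H(Y|X) = 0.435·1.32836 + 0.565·1.05326 = 1.1729 bits

H(X,Y) = -Σ_{x,y} P(x,y) log₂ P(x,y). Per-cell terms -P(x,y)·log₂P(x,y):
  X=0: 0.46953, 0.45805, 0.17265
  X=1: 0.09088, 0.53061, 0.43897
Sum of the 6 terms: H(X,Y) = 2.1607 bits

Chain rule check:
  H(X) + H(Y|X) = 0.9878 + 1.1729 = 2.1607 bits
  H(X,Y) = 2.1607 bits
✓ Chain rule verified.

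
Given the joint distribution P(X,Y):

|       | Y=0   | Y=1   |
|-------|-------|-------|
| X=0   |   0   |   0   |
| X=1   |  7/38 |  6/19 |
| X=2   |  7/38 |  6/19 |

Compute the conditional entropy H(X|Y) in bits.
1.0000 bits

H(X|Y) = H(X,Y) - H(Y)

H(X,Y) = -Σ_{x,y} P(x,y) log₂ P(x,y). Per-cell terms -P(x,y)·log₂P(x,y):
  X=0: 0.000000, 0.000000
  X=1: 0.449579, 0.525147
  X=2: 0.449579, 0.525147
  (cells with P = 0 contribute 0)
Sum of the 6 terms: H(X,Y) = 1.94945 bits

Marginal of Y (column sums):
  P(Y=0) = 0 + 7/38 + 7/38 = 7/19
  P(Y=1) = 0 + 6/19 + 6/19 = 12/19
H(Y) = -[(7/19)·log₂(7/19) + (12/19)·log₂(12/19)]
  = 0.530737 + 0.418715 = 0.94945 bits

H(X|Y) = H(X,Y) - H(Y) = 1.94945 - 0.94945 = 1.0000 bits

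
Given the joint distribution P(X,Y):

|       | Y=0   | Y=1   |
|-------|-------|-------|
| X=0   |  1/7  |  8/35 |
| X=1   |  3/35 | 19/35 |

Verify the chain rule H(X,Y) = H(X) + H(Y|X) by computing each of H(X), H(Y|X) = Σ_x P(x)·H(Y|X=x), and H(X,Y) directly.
H(X) = 0.9518 bits, H(Y|X) = 0.7182 bits, H(X,Y) = 1.6700 bits

Marginal of X (row sums):
  P(X=0) = 1/7 + 8/35 = 13/35
  P(X=1) = 3/35 + 19/35 = 22/35
H(X) = -[(13/35)·log₂(13/35) + (22/35)·log₂(22/35)]
  = 0.53071 + 0.42105 = 0.9518 bits

H(Y|X) = Σ_x P(x)·H(Y|X=x):
  X=0: P(X=0) = 13/35, P(Y|X=0) = (5/13, 8/13) → H(Y|X=0) = 0.96124
  X=1: P(X=1) = 22/35, P(Y|X=1) = (3/22, 19/22) → H(Y|X=1) = 0.57464
H(Y|X) = (13/35)·0.96124 + (22/35)·0.57464 = 0.7182 bits

H(X,Y) = -Σ_{x,y} P(x,y) log₂ P(x,y). Per-cell terms -P(x,y)·log₂P(x,y):
  X=0: 0.40105, 0.48669
  X=1: 0.30380, 0.47845
Sum of the 4 terms: H(X,Y) = 1.6700 bits

Chain rule check:
  H(X) + H(Y|X) = 0.9518 + 0.7182 = 1.6700 bits
  H(X,Y) = 1.6700 bits
✓ Chain rule verified.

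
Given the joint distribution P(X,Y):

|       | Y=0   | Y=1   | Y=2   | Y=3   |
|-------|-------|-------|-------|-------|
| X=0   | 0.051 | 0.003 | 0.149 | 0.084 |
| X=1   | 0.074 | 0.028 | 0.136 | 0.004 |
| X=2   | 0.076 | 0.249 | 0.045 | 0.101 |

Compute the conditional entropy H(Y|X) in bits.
1.5928 bits

H(Y|X) = H(X,Y) - H(X)

H(X,Y) = -Σ_{x,y} P(x,y) log₂ P(x,y). Per-cell terms -P(x,y)·log₂P(x,y):
  X=0: 0.21896, 0.02514, 0.40925, 0.30017
  X=1: 0.27797, 0.14444, 0.39145, 0.03186
  X=2: 0.28256, 0.49944, 0.20133, 0.33406
Sum of the 12 terms: H(X,Y) = 3.1166 bits

Marginal of X (row sums):
  P(X=0) = 0.051 + 0.003 + 0.149 + 0.084 = 0.287
  P(X=1) = 0.074 + 0.028 + 0.136 + 0.004 = 0.242
  P(X=2) = 0.076 + 0.249 + 0.045 + 0.101 = 0.471
H(X) = -[0.287·log₂(0.287) + 0.242·log₂(0.242) + 0.471·log₂(0.471)]
  = 0.51685 + 0.49535 + 0.51160 = 1.5238 bits

H(Y|X) = H(X,Y) - H(X) = 3.1166 - 1.5238 = 1.5928 bits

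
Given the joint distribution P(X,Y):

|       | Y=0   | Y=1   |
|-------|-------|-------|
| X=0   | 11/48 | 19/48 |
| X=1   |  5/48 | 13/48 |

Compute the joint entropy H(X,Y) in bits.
1.8666 bits

H(X,Y) = -Σ_{x,y} P(x,y) log₂ P(x,y). Per-cell terms -P(x,y)·log₂P(x,y):
  X=0: 0.4871, 0.5292
  X=1: 0.3399, 0.5104
Sum of the 4 terms: H(X,Y) = 1.8666 bits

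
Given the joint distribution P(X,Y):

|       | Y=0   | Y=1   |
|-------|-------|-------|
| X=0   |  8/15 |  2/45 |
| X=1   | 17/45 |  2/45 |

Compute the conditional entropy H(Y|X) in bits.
0.4310 bits

H(Y|X) = H(X,Y) - H(X)

H(X,Y) = -Σ_{x,y} P(x,y) log₂ P(x,y). Per-cell terms -P(x,y)·log₂P(x,y):
  X=0: 0.48367, 0.19964
  X=1: 0.53055, 0.19964
Sum of the 4 terms: H(X,Y) = 1.4135 bits

Marginal of X (row sums):
  P(X=0) = 8/15 + 2/45 = 26/45
  P(X=1) = 17/45 + 2/45 = 19/45
H(X) = -[(26/45)·log₂(26/45) + (19/45)·log₂(19/45)]
  = 0.45726 + 0.52521 = 0.9825 bits

H(Y|X) = H(X,Y) - H(X) = 1.4135 - 0.9825 = 0.4310 bits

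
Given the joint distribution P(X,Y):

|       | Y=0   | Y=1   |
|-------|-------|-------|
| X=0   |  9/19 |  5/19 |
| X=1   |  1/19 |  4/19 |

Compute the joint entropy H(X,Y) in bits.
1.7143 bits

H(X,Y) = -Σ_{x,y} P(x,y) log₂ P(x,y). Per-cell terms -P(x,y)·log₂P(x,y):
  X=0: 0.51063, 0.50684
  X=1: 0.22358, 0.47325
Sum of the 4 terms: H(X,Y) = 1.7143 bits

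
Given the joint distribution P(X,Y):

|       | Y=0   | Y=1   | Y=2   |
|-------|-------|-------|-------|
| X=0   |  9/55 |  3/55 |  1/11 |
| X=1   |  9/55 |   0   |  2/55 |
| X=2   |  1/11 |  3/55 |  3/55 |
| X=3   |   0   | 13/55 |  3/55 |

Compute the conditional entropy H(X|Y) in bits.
1.5174 bits

H(X|Y) = H(X,Y) - H(Y)

H(X,Y) = -Σ_{x,y} P(x,y) log₂ P(x,y). Per-cell terms -P(x,y)·log₂P(x,y):
  X=0: 0.427326, 0.228894, 0.314494
  X=1: 0.427326, 0.000000, 0.173868
  X=2: 0.314494, 0.228894, 0.228894
  X=3: 0.000000, 0.491854, 0.228894
  (cells with P = 0 contribute 0)
Sum of the 12 terms: H(X,Y) = 3.06494 bits

Marginal of Y (column sums):
  P(Y=0) = 9/55 + 9/55 + 1/11 + 0 = 23/55
  P(Y=1) = 3/55 + 0 + 3/55 + 13/55 = 19/55
  P(Y=2) = 1/11 + 2/55 + 3/55 + 3/55 = 13/55
H(Y) = -[(23/55)·log₂(23/55) + (19/55)·log₂(19/55) + (13/55)·log₂(13/55)]
  = 0.525988 + 0.529731 + 0.491854 = 1.54757 bits

H(X|Y) = H(X,Y) - H(Y) = 3.06494 - 1.54757 = 1.5174 bits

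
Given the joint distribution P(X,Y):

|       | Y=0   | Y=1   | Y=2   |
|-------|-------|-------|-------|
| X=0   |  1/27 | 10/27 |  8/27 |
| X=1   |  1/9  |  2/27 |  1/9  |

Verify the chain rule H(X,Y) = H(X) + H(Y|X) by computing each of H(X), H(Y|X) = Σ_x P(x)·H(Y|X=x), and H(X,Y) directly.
H(X) = 0.8767 bits, H(Y|X) = 1.3327 bits, H(X,Y) = 2.2094 bits

Marginal of X (row sums):
  P(X=0) = 1/27 + 10/27 + 8/27 = 19/27
  P(X=1) = 1/9 + 2/27 + 1/9 = 8/27
H(X) = -[(19/27)·log₂(19/27) + (8/27)·log₂(8/27)]
  = 0.35675 + 0.51997 = 0.8767 bits

H(Y|X) = Σ_x P(x)·H(Y|X=x):
  X=0: P(X=0) = 19/27, P(Y|X=0) = (1/19, 10/19, 8/19) → H(Y|X=0) = 1.23639
  X=1: P(X=1) = 8/27, P(Y|X=1) = (3/8, 1/4, 3/8) → H(Y|X=1) = 1.56128
H(Y|X) = (19/27)·1.23639 + (8/27)·1.56128 = 1.3327 bits

H(X,Y) = -Σ_{x,y} P(x,y) log₂ P(x,y). Per-cell terms -P(x,y)·log₂P(x,y):
  X=0: 0.17611, 0.53073, 0.51997
  X=1: 0.35221, 0.27814, 0.35221
Sum of the 6 terms: H(X,Y) = 2.2094 bits

Chain rule check:
  H(X) + H(Y|X) = 0.8767 + 1.3327 = 2.2094 bits
  H(X,Y) = 2.2094 bits
✓ Chain rule verified.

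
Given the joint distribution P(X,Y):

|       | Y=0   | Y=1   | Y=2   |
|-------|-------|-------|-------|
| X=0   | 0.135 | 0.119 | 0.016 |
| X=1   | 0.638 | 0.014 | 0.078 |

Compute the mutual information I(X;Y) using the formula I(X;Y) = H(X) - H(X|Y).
0.1985 bits

I(X;Y) = H(X) - H(X|Y)

Marginal of X (row sums):
  P(X=0) = 0.135 + 0.119 + 0.016 = 0.270
  P(X=1) = 0.638 + 0.014 + 0.078 = 0.730
H(X) = -[0.270·log₂(0.270) + 0.730·log₂(0.730)]
  = 0.51002 + 0.33144 = 0.8415 bits

Marginal of Y (column sums):
  P(Y=0) = 0.135 + 0.638 = 0.773
  P(Y=1) = 0.119 + 0.014 = 0.133
  P(Y=2) = 0.016 + 0.078 = 0.094
H(X|Y) = Σ_y P(y)·H(X|Y=y):
  Y=0: P(Y=0) = 0.773, P(X|Y=0) = (135/773, 638/773) → H(X|Y=0) = 0.66822
  Y=1: P(Y=1) = 0.133, P(X|Y=1) = (17/19, 2/19) → H(X|Y=1) = 0.48546
  Y=2: P(Y=2) = 0.094, P(X|Y=2) = (8/47, 39/47) → H(X|Y=2) = 0.65819
H(X|Y) = 0.773·0.66822 + 0.133·0.48546 + 0.094·0.65819 = 0.6430 bits

I(X;Y) = H(X) - H(X|Y) = 0.8415 - 0.6430 = 0.1985 bits

Cross-check via I(X;Y) = H(X) + H(Y) - H(X,Y): computing H(Y) from the column sums and H(X,Y) from the 6 cells in the same way gives H(Y) = 0.9949 bits and H(X,Y) = 1.6379 bits, so
I(X;Y) = 0.8415 + 0.9949 - 1.6379 = 0.1985 bits ✓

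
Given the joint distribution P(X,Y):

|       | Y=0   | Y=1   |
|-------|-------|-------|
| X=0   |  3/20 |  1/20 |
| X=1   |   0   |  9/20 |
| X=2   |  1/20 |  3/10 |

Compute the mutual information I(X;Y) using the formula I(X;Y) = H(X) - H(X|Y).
0.3526 bits

I(X;Y) = H(X) - H(X|Y)

Marginal of X (row sums):
  P(X=0) = 3/20 + 1/20 = 1/5
  P(X=1) = 0 + 9/20 = 9/20
  P(X=2) = 1/20 + 3/10 = 7/20
H(X) = -[(1/5)·log₂(1/5) + (9/20)·log₂(9/20) + (7/20)·log₂(7/20)]
  = 0.4644 + 0.5184 + 0.5301 = 1.5129 bits

Marginal of Y (column sums):
  P(Y=0) = 3/20 + 0 + 1/20 = 1/5
  P(Y=1) = 1/20 + 9/20 + 3/10 = 4/5
H(X|Y) = Σ_y P(y)·H(X|Y=y):
  Y=0: P(Y=0) = 1/5, P(X|Y=0) = (3/4, 0, 1/4) → H(X|Y=0) = 0.8113
  Y=1: P(Y=1) = 4/5, P(X|Y=1) = (1/16, 9/16, 3/8) → H(X|Y=1) = 1.2476
H(X|Y) = (1/5)·0.8113 + (4/5)·1.2476 = 1.1603 bits

I(X;Y) = H(X) - H(X|Y) = 1.5129 - 1.1603 = 0.3526 bits

Cross-check via I(X;Y) = H(X) + H(Y) - H(X,Y): computing H(Y) from the column sums and H(X,Y) from the 6 cells in the same way gives H(Y) = 0.7219 bits and H(X,Y) = 1.8822 bits, so
I(X;Y) = 1.5129 + 0.7219 - 1.8822 = 0.3526 bits ✓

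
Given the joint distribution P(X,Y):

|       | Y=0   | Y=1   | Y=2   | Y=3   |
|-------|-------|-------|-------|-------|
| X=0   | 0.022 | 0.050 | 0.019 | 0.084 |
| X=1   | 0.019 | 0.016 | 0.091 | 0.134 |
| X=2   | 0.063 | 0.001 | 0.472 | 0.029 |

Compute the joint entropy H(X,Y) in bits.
2.5740 bits

H(X,Y) = -Σ_{x,y} P(x,y) log₂ P(x,y). Per-cell terms -P(x,y)·log₂P(x,y):
  X=0: 0.1211, 0.2161, 0.1086, 0.3002
  X=1: 0.1086, 0.0955, 0.3147, 0.3886
  X=2: 0.2513, 0.0100, 0.5112, 0.1481
Sum of the 12 terms: H(X,Y) = 2.5740 bits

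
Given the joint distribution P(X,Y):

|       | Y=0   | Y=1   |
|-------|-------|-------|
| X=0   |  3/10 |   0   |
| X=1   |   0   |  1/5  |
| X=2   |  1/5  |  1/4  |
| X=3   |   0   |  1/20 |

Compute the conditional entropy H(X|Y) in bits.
1.1660 bits

H(X|Y) = H(X,Y) - H(Y)

H(X,Y) = -Σ_{x,y} P(x,y) log₂ P(x,y). Per-cell terms -P(x,y)·log₂P(x,y):
  X=0: 0.5211, 0.0000
  X=1: 0.0000, 0.4644
  X=2: 0.4644, 0.5000
  X=3: 0.0000, 0.2161
  (cells with P = 0 contribute 0)
Sum of the 8 terms: H(X,Y) = 2.1660 bits

Marginal of Y (column sums):
  P(Y=0) = 3/10 + 0 + 1/5 + 0 = 1/2
  P(Y=1) = 0 + 1/5 + 1/4 + 1/20 = 1/2
H(Y) = -[(1/2)·log₂(1/2) + (1/2)·log₂(1/2)]
  = 0.5000 + 0.5000 = 1.0000 bits

H(X|Y) = H(X,Y) - H(Y) = 2.1660 - 1.0000 = 1.1660 bits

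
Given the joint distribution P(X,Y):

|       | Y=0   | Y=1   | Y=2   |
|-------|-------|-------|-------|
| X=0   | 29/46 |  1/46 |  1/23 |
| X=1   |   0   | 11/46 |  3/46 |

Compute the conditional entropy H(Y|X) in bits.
0.6003 bits

H(Y|X) = H(X,Y) - H(X)

H(X,Y) = -Σ_{x,y} P(x,y) log₂ P(x,y). Per-cell terms -P(x,y)·log₂P(x,y):
  X=0: 0.41961, 0.12008, 0.19668
  X=1: 0.00000, 0.49360, 0.25687
  (cells with P = 0 contribute 0)
Sum of the 6 terms: H(X,Y) = 1.4868 bits

Marginal of X (row sums):
  P(X=0) = 29/46 + 1/46 + 1/23 = 16/23
  P(X=1) = 0 + 11/46 + 3/46 = 7/23
H(X) = -[(16/23)·log₂(16/23) + (7/23)·log₂(7/23)]
  = 0.36422 + 0.52232 = 0.8865 bits

H(Y|X) = H(X,Y) - H(X) = 1.4868 - 0.8865 = 0.6003 bits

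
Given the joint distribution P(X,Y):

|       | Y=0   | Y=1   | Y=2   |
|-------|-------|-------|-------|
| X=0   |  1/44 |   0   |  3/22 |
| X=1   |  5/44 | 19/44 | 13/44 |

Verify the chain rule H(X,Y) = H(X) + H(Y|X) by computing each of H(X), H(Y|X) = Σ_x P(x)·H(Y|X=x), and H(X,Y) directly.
H(X) = 0.6321 bits, H(Y|X) = 1.2833 bits, H(X,Y) = 1.9154 bits

Marginal of X (row sums):
  P(X=0) = 1/44 + 0 + 3/22 = 7/44
  P(X=1) = 5/44 + 19/44 + 13/44 = 37/44
H(X) = -[(7/44)·log₂(7/44) + (37/44)·log₂(37/44)]
  = 0.4219 + 0.2102 = 0.6321 bits

H(Y|X) = Σ_x P(x)·H(Y|X=x):
  X=0: P(X=0) = 7/44, P(Y|X=0) = (1/7, 0, 6/7) → H(Y|X=0) = 0.5917
  X=1: P(X=1) = 37/44, P(Y|X=1) = (5/37, 19/37, 13/37) → H(Y|X=1) = 1.4142
H(Y|X) = (7/44)·0.5917 + (37/44)·1.4142 = 1.2833 bits

H(X,Y) = -Σ_{x,y} P(x,y) log₂ P(x,y). Per-cell terms -P(x,y)·log₂P(x,y):
  X=0: 0.1241, 0.0000, 0.3920
  X=1: 0.3565, 0.5231, 0.5197
  (cells with P = 0 contribute 0)
Sum of the 6 terms: H(X,Y) = 1.9154 bits

Chain rule check:
  H(X) + H(Y|X) = 0.6321 + 1.2833 = 1.9154 bits
  H(X,Y) = 1.9154 bits
✓ Chain rule verified.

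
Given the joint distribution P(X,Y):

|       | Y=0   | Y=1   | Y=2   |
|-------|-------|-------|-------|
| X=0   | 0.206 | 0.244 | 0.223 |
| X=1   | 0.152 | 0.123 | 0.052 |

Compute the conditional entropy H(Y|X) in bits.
1.5438 bits

H(Y|X) = H(X,Y) - H(X)

H(X,Y) = -Σ_{x,y} P(x,y) log₂ P(x,y). Per-cell terms -P(x,y)·log₂P(x,y):
  X=0: 0.46953, 0.49655, 0.48277
  X=1: 0.41311, 0.37186, 0.22180
Sum of the 6 terms: H(X,Y) = 2.4556 bits

Marginal of X (row sums):
  P(X=0) = 0.206 + 0.244 + 0.223 = 0.673
  P(X=1) = 0.152 + 0.123 + 0.052 = 0.327
H(X) = -[0.673·log₂(0.673) + 0.327·log₂(0.327)]
  = 0.38450 + 0.52733 = 0.9118 bits

H(Y|X) = H(X,Y) - H(X) = 2.4556 - 0.9118 = 1.5438 bits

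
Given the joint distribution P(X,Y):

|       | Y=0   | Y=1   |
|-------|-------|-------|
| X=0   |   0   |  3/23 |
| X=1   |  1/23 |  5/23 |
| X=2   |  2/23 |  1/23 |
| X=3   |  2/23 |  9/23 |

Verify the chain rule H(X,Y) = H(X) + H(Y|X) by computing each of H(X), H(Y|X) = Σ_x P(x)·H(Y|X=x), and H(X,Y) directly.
H(X) = 1.7812 bits, H(Y|X) = 0.6165 bits, H(X,Y) = 2.3977 bits

Marginal of X (row sums):
  P(X=0) = 0 + 3/23 = 3/23
  P(X=1) = 1/23 + 5/23 = 6/23
  P(X=2) = 2/23 + 1/23 = 3/23
  P(X=3) = 2/23 + 9/23 = 11/23
H(X) = -[(3/23)·log₂(3/23) + (6/23)·log₂(6/23) + (3/23)·log₂(3/23) + (11/23)·log₂(11/23)]
  = 0.383296 + 0.505722 + 0.383296 + 0.508932 = 1.7812 bits

H(Y|X) = Σ_x P(x)·H(Y|X=x):
  X=0: P(X=0) = 3/23, P(Y|X=0) = (0, 1) → H(Y|X=0) = 0.000000
  X=1: P(X=1) = 6/23, P(Y|X=1) = (1/6, 5/6) → H(Y|X=1) = 0.650022
  X=2: P(X=2) = 3/23, P(Y|X=2) = (2/3, 1/3) → H(Y|X=2) = 0.918296
  X=3: P(X=3) = 11/23, P(Y|X=3) = (2/11, 9/11) → H(Y|X=3) = 0.684038
H(Y|X) = (3/23)·0.000000 + (6/23)·0.650022 + (3/23)·0.918296 + (11/23)·0.684038 = 0.6165 bits

H(X,Y) = -Σ_{x,y} P(x,y) log₂ P(x,y). Per-cell terms -P(x,y)·log₂P(x,y):
  X=0: 0.000000, 0.383296
  X=1: 0.196677, 0.478616
  X=2: 0.306397, 0.196677
  X=3: 0.306397, 0.529684
  (cells with P = 0 contribute 0)
Sum of the 8 terms: H(X,Y) = 2.3977 bits

Chain rule check:
  H(X) + H(Y|X) = 1.7812 + 0.6165 = 2.3977 bits
  H(X,Y) = 2.3977 bits
✓ Chain rule verified.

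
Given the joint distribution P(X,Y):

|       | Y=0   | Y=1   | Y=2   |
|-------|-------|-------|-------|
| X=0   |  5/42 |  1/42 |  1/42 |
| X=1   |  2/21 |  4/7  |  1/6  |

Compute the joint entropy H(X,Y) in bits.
1.8376 bits

H(X,Y) = -Σ_{x,y} P(x,y) log₂ P(x,y). Per-cell terms -P(x,y)·log₂P(x,y):
  X=0: 0.36552, 0.12839, 0.12839
  X=1: 0.32308, 0.46135, 0.43083
Sum of the 6 terms: H(X,Y) = 1.8376 bits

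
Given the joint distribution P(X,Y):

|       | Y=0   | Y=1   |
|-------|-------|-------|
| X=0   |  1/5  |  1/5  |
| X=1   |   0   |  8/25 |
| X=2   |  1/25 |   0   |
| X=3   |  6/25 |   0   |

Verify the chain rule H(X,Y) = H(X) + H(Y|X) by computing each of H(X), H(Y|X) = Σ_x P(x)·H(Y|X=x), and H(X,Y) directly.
H(X) = 1.7347 bits, H(Y|X) = 0.4000 bits, H(X,Y) = 2.1347 bits

Marginal of X (row sums):
  P(X=0) = 1/5 + 1/5 = 2/5
  P(X=1) = 0 + 8/25 = 8/25
  P(X=2) = 1/25 + 0 = 1/25
  P(X=3) = 6/25 + 0 = 6/25
H(X) = -[(2/5)·log₂(2/5) + (8/25)·log₂(8/25) + (1/25)·log₂(1/25) + (6/25)·log₂(6/25)]
  = 0.5288 + 0.5260 + 0.1858 + 0.4941 = 1.7347 bits

H(Y|X) = Σ_x P(x)·H(Y|X=x):
  X=0: P(X=0) = 2/5, P(Y|X=0) = (1/2, 1/2) → H(Y|X=0) = 1.0000
  X=1: P(X=1) = 8/25, P(Y|X=1) = (0, 1) → H(Y|X=1) = 0.0000
  X=2: P(X=2) = 1/25, P(Y|X=2) = (1, 0) → H(Y|X=2) = 0.0000
  X=3: P(X=3) = 6/25, P(Y|X=3) = (1, 0) → H(Y|X=3) = 0.0000
H(Y|X) = (2/5)·1.0000 + (8/25)·0.0000 + (1/25)·0.0000 + (6/25)·0.0000 = 0.4000 bits

H(X,Y) = -Σ_{x,y} P(x,y) log₂ P(x,y). Per-cell terms -P(x,y)·log₂P(x,y):
  X=0: 0.4644, 0.4644
  X=1: 0.0000, 0.5260
  X=2: 0.1858, 0.0000
  X=3: 0.4941, 0.0000
  (cells with P = 0 contribute 0)
Sum of the 8 terms: H(X,Y) = 2.1347 bits

Chain rule check:
  H(X) + H(Y|X) = 1.7347 + 0.4000 = 2.1347 bits
  H(X,Y) = 2.1347 bits
✓ Chain rule verified.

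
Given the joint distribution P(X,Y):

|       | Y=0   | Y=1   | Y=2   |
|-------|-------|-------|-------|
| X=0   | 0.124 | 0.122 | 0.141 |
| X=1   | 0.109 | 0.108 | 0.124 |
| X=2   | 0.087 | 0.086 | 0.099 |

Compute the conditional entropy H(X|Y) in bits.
1.5702 bits

H(X|Y) = H(X,Y) - H(Y)

H(X,Y) = -Σ_{x,y} P(x,y) log₂ P(x,y). Per-cell terms -P(x,y)·log₂P(x,y):
  X=0: 0.373437, 0.370276, 0.398499
  X=1: 0.348538, 0.346777, 0.373437
  X=2: 0.306487, 0.304399, 0.330306
Sum of the 9 terms: H(X,Y) = 3.152156 bits

Marginal of Y (column sums):
  P(Y=0) = 0.124 + 0.109 + 0.087 = 0.320
  P(Y=1) = 0.122 + 0.108 + 0.086 = 0.316
  P(Y=2) = 0.141 + 0.124 + 0.099 = 0.364
H(Y) = -[0.320·log₂(0.320) + 0.316·log₂(0.316) + 0.364·log₂(0.364)]
  = 0.526034 + 0.525193 + 0.530708 = 1.581935 bits

H(X|Y) = H(X,Y) - H(Y) = 3.152156 - 1.581935 = 1.5702 bits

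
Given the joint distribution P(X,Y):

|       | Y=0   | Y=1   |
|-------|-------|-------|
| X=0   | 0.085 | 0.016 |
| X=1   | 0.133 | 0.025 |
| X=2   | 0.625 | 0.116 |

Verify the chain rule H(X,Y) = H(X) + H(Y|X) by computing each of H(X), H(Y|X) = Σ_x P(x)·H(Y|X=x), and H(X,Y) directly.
H(X) = 1.0751 bits, H(Y|X) = 0.6271 bits, H(X,Y) = 1.7022 bits

Marginal of X (row sums):
  P(X=0) = 0.085 + 0.016 = 0.101
  P(X=1) = 0.133 + 0.025 = 0.158
  P(X=2) = 0.625 + 0.116 = 0.741
H(X) = -[0.101·log₂(0.101) + 0.158·log₂(0.158) + 0.741·log₂(0.741)]
  = 0.3341 + 0.4206 + 0.3204 = 1.0751 bits

H(Y|X) = Σ_x P(x)·H(Y|X=x):
  X=0: P(X=0) = 0.101, P(Y|X=0) = (85/101, 16/101) → H(Y|X=0) = 0.6305
  X=1: P(X=1) = 0.158, P(Y|X=1) = (133/158, 25/158) → H(Y|X=1) = 0.6301
  X=2: P(X=2) = 0.741, P(Y|X=2) = (625/741, 116/741) → H(Y|X=2) = 0.6260
H(Y|X) = 0.101·0.6305 + 0.158·0.6301 + 0.741·0.6260 = 0.6271 bits

H(X,Y) = -Σ_{x,y} P(x,y) log₂ P(x,y). Per-cell terms -P(x,y)·log₂P(x,y):
  X=0: 0.3023, 0.0955
  X=1: 0.3871, 0.1330
  X=2: 0.4238, 0.3605
Sum of the 6 terms: H(X,Y) = 1.7022 bits

Chain rule check:
  H(X) + H(Y|X) = 1.0751 + 0.6271 = 1.7022 bits
  H(X,Y) = 1.7022 bits
✓ Chain rule verified.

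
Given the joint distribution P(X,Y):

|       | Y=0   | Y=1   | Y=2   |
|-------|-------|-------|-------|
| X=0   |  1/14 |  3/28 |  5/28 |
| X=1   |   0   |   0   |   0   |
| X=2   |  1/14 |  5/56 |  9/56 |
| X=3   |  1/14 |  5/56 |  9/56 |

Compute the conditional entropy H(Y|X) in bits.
1.4919 bits

H(Y|X) = H(X,Y) - H(X)

H(X,Y) = -Σ_{x,y} P(x,y) log₂ P(x,y). Per-cell terms -P(x,y)·log₂P(x,y):
  X=0: 0.2719539, 0.3452563, 0.4438262
  X=1: 0.0000000, 0.0000000, 0.0000000
  X=2: 0.2719539, 0.3111988, 0.4238727
  X=3: 0.2719539, 0.3111988, 0.4238727
  (cells with P = 0 contribute 0)
Sum of the 12 terms: H(X,Y) = 3.075087 bits

Marginal of X (row sums):
  P(X=0) = 1/14 + 3/28 + 5/28 = 5/14
  P(X=1) = 0 + 0 + 0 = 0
  P(X=2) = 1/14 + 5/56 + 9/56 = 9/28
  P(X=3) = 1/14 + 5/56 + 9/56 = 9/28
H(X) = -[(5/14)·log₂(5/14) + (9/28)·log₂(9/28) + (9/28)·log₂(9/28)]   (outcomes with P = 0 contribute 0)
  = 0.5305096 + 0.5263168 + 0.5263168 = 1.583143 bits

H(Y|X) = H(X,Y) - H(X) = 3.075087 - 1.583143 = 1.4919 bits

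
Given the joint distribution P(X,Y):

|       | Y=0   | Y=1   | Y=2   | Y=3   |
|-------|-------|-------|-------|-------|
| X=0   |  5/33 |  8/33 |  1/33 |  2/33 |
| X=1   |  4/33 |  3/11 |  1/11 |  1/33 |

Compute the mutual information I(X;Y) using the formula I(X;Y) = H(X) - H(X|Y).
0.0334 bits

I(X;Y) = H(X) - H(X|Y)

Marginal of X (row sums):
  P(X=0) = 5/33 + 8/33 + 1/33 + 2/33 = 16/33
  P(X=1) = 4/33 + 3/11 + 1/11 + 1/33 = 17/33
H(X) = -[(16/33)·log₂(16/33) + (17/33)·log₂(17/33)]
  = 0.506373 + 0.492965 = 0.99934 bits

Marginal of Y (column sums):
  P(Y=0) = 5/33 + 4/33 = 3/11
  P(Y=1) = 8/33 + 3/11 = 17/33
  P(Y=2) = 1/33 + 1/11 = 4/33
  P(Y=3) = 2/33 + 1/33 = 1/11
H(X|Y) = Σ_y P(y)·H(X|Y=y):
  Y=0: P(Y=0) = 3/11, P(X|Y=0) = (5/9, 4/9) → H(X|Y=0) = 0.991076
  Y=1: P(Y=1) = 17/33, P(X|Y=1) = (8/17, 9/17) → H(X|Y=1) = 0.997503
  Y=2: P(Y=2) = 4/33, P(X|Y=2) = (1/4, 3/4) → H(X|Y=2) = 0.811278
  Y=3: P(Y=3) = 1/11, P(X|Y=3) = (2/3, 1/3) → H(X|Y=3) = 0.918296
H(X|Y) = (3/11)·0.991076 + (17/33)·0.997503 + (4/33)·0.811278 + (1/11)·0.918296 = 0.96598 bits

I(X;Y) = H(X) - H(X|Y) = 0.99934 - 0.96598 = 0.0334 bits

Cross-check via I(X;Y) = H(X) + H(Y) - H(X,Y): computing H(Y) from the column sums and H(X,Y) from the 8 cells in the same way gives H(Y) = 1.68769 bits and H(X,Y) = 2.65367 bits, so
I(X;Y) = 0.99934 + 1.68769 - 2.65367 = 0.0334 bits ✓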